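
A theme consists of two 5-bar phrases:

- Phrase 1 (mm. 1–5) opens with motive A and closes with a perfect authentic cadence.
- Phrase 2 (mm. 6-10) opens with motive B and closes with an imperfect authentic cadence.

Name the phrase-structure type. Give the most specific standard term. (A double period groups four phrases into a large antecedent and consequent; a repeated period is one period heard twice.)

phrase group

The second phrase closes with an imperfect authentic cadence, which is not stronger than the first phrase's perfect authentic cadence; without a weak→strong cadential pair there is no antecedent–consequent relationship, so this is a phrase group rather than a period.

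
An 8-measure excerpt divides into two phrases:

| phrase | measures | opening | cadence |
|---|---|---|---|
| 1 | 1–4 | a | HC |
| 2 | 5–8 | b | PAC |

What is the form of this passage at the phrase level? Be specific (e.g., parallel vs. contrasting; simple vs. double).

Phrase 1 ends with a half cadence (weaker) and phrase 2 with a perfect authentic cadence (stronger): antecedent + consequent = a period.
The two phrases open with different material (a / b), so the period is contrasting.

contrasting period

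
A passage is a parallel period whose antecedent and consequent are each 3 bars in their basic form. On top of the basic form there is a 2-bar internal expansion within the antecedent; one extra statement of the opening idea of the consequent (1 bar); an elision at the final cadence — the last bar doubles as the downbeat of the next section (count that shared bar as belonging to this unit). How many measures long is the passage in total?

Basic parallel period: 3 + 3 = 6 bars.
6 (basic form) + 2 (internal expansion) + 1 (extra statement) = 9.
The elision shares a bar with the next section but does not change this unit's count.

9 measures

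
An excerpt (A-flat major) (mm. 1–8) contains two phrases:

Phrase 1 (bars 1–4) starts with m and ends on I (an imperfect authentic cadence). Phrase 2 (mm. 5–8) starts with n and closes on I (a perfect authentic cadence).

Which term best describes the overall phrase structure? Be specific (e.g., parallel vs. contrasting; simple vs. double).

contrasting period

Phrase 1 ends with an imperfect authentic cadence (weaker) and phrase 2 with a perfect authentic cadence (stronger): antecedent + consequent = a period.
The two phrases open with different material (m / n), so the period is contrasting.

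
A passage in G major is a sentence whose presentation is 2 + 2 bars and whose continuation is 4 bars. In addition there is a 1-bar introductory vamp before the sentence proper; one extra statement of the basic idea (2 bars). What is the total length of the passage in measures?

Basic sentence: 2 + 2 + 4 = 8 bars.
8 (basic form) + 1 (introduction) + 2 (extra statement) = 11.

11 measures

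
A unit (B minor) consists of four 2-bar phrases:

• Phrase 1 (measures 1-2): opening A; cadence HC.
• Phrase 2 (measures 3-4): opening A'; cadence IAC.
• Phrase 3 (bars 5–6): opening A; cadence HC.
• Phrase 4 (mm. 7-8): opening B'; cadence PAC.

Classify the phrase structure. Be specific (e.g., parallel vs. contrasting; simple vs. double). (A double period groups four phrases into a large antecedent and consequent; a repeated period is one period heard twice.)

parallel double period

Four phrases in two halves: the first half (bars 1–4) ends with an imperfect authentic cadence, the second (bars 5–8) with a perfect authentic cadence — a large antecedent–consequent pair, i.e. a double period.
Phrase 3 begins with the same material as phrase 1, making it parallel.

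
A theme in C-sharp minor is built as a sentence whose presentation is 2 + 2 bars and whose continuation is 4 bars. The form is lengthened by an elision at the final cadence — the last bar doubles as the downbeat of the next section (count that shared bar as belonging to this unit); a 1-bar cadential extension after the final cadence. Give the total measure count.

9 measures

Basic sentence: 2 + 2 + 4 = 8 bars.
8 (basic form) + 1 (cadential extension) = 9.
The elision shares a bar with the next section but does not change this unit's count.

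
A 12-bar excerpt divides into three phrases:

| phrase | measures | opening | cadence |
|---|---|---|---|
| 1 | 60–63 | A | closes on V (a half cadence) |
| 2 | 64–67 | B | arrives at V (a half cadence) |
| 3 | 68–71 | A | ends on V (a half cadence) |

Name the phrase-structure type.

The final phrase closes with a half cadence, which is not stronger than the preceding half cadence; the 3 phrases lack an overall antecedent–consequent design and so form a phrase group.

phrase group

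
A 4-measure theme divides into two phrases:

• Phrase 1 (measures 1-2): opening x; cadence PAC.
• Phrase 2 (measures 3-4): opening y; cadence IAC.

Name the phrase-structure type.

phrase group

The second phrase closes with an imperfect authentic cadence, which is not stronger than the first phrase's perfect authentic cadence; without a weak→strong cadential pair there is no antecedent–consequent relationship, so this is a phrase group rather than a period.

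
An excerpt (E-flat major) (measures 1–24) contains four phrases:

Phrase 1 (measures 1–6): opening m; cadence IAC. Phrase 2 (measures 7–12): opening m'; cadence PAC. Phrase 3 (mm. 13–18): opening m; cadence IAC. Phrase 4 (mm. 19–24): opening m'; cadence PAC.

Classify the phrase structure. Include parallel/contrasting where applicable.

repeated period

The cadence pattern IAC–PAC–IAC–PAC is weak–strong twice, and phrases 3–4 restate phrases 1–2: a period heard twice, not a double period (which would end weakly at phrase 2).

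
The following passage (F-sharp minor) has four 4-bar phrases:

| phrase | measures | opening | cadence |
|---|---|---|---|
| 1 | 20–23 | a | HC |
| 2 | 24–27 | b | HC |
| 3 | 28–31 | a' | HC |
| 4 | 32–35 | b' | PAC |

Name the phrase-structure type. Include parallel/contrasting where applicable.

parallel double period

Four phrases in two halves: the first half (measures 20–27) ends with a half cadence, the second (measures 28–35) with a perfect authentic cadence — a large antecedent–consequent pair, i.e. a double period.
Phrase 3 begins with the same material as phrase 1, making it parallel.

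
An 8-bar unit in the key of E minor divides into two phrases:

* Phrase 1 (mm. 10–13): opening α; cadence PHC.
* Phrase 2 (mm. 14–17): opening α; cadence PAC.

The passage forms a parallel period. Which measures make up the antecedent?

The phrase ending with the weaker cadence (Phrygian half cadence) is the antecedent; the one ending more conclusively (perfect authentic cadence) is the consequent. The antecedent is measures 10–13.

measures 10–13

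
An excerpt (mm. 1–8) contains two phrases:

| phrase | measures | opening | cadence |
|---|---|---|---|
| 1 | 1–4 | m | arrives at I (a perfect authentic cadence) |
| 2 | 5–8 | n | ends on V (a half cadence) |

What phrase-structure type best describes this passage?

phrase group

The second phrase closes with a half cadence, which is not stronger than the first phrase's perfect authentic cadence; without a weak→strong cadential pair there is no antecedent–consequent relationship, so this is a phrase group rather than a period.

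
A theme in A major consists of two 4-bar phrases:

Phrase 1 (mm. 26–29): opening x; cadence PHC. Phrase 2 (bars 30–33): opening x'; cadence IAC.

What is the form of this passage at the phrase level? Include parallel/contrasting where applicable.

Phrase 1 ends with a Phrygian half cadence (weaker) and phrase 2 with an imperfect authentic cadence (stronger): antecedent + consequent = a period.
The two phrases open with the same material (x / x'), so the period is parallel.

parallel period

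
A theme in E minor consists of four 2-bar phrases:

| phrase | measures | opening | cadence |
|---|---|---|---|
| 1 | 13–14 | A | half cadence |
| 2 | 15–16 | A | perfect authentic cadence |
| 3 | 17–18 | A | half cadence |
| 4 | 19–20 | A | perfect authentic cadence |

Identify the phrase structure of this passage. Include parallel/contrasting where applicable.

repeated period

The cadence pattern HC–PAC–HC–PAC is weak–strong twice, and phrases 3–4 restate phrases 1–2: a period heard twice, not a double period (which would end weakly at phrase 2).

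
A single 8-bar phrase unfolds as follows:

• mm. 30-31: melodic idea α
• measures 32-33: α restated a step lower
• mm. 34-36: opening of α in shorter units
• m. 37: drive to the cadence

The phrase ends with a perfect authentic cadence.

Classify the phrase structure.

sentence

Basic idea (measures 30–31) + its repetition (measures 32–33) form the presentation; fragmentation and cadence (bars 34–37) form the continuation — the 8-bar whole is a sentence.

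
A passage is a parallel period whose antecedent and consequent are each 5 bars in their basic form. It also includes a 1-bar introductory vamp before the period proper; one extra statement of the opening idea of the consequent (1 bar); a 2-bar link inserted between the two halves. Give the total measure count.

14 measures

Basic parallel period: 5 + 5 = 10 bars.
10 (basic form) + 1 (introduction) + 1 (extra statement) + 2 (link) = 14.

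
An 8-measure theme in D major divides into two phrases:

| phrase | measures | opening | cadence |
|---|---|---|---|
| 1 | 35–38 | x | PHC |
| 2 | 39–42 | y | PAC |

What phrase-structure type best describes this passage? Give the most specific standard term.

Phrase 1 ends with a Phrygian half cadence (weaker) and phrase 2 with a perfect authentic cadence (stronger): antecedent + consequent = a period.
The two phrases open with different material (x / y), so the period is contrasting.

contrasting period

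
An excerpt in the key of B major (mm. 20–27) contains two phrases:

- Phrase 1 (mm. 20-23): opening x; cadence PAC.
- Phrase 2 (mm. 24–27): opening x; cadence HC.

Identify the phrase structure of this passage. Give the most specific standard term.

phrase group

The second phrase closes with a half cadence, which is not stronger than the first phrase's perfect authentic cadence; without a weak→strong cadential pair there is no antecedent–consequent relationship, so this is a phrase group rather than a period.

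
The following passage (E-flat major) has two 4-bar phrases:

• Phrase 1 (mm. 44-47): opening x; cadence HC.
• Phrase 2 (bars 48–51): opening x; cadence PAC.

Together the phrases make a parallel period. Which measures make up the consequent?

measures 48–51

The phrase ending with the weaker cadence (half cadence) is the antecedent; the one ending more conclusively (perfect authentic cadence) is the consequent. The consequent is measures 48–51.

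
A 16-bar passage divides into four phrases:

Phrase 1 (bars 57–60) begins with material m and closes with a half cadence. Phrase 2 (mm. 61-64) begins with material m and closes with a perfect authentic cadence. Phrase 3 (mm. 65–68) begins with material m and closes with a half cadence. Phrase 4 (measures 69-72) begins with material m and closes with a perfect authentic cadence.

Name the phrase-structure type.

repeated period

The cadence pattern HC–PAC–HC–PAC is weak–strong twice, and phrases 3–4 restate phrases 1–2: a period heard twice, not a double period (which would end weakly at phrase 2).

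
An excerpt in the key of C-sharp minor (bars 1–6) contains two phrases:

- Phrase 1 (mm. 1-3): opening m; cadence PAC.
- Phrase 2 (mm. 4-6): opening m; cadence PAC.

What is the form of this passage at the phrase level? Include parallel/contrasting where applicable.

repeated phrase

Both phrases have the same opening (m) and the same cadence (perfect authentic cadence): the second is a restatement, not a consequent, so this is a repeated phrase rather than a period.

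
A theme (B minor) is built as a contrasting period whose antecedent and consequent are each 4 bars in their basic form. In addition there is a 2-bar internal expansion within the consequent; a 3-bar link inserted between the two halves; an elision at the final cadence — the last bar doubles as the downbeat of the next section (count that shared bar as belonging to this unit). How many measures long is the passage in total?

13 measures

Basic contrasting period: 4 + 4 = 8 bars.
8 (basic form) + 2 (internal expansion) + 3 (link) = 13.
The elision shares a bar with the next section but does not change this unit's count.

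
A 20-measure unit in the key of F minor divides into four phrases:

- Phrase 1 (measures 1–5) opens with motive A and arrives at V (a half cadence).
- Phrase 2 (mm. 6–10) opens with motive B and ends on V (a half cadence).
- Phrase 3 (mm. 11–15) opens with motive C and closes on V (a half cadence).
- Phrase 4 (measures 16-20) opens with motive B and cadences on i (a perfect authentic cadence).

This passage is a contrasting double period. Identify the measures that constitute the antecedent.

In a double period the four phrases pair into a large antecedent (phrases 1–2, ending half cadence) and a large consequent (phrases 3–4, ending perfect authentic cadence). The antecedent spans mm. 1–10.

measures 1–10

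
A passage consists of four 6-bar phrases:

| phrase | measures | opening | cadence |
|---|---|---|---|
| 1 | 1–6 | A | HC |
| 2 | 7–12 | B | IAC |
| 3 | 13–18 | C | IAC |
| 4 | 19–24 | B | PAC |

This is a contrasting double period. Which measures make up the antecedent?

measures 1–12

In a double period the first pair of phrases (ending imperfect authentic cadence) is the large antecedent and the second pair (ending perfect authentic cadence) is the large consequent; the antecedent is measures 1–12.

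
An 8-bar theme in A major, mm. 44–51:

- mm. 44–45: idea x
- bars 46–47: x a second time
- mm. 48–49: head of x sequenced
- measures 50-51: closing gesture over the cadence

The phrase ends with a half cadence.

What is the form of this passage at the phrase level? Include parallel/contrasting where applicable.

sentence

Basic idea (measures 44–45) + its repetition (mm. 46–47) form the presentation; fragmentation and cadence (measures 48-51) form the continuation — the 8-bar whole is a sentence.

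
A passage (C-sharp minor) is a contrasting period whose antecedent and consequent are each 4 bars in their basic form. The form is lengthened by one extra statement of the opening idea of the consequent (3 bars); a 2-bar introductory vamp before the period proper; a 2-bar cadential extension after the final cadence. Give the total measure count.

15 measures

Basic contrasting period: 4 + 4 = 8 bars.
8 (basic form) + 3 (extra statement) + 2 (introduction) + 2 (cadential extension) = 15.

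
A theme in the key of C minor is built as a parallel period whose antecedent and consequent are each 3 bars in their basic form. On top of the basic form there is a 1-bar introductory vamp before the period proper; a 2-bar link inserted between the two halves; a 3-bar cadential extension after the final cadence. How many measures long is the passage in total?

12 measures

Basic parallel period: 3 + 3 = 6 bars.
6 (basic form) + 1 (introduction) + 2 (link) + 3 (cadential extension) = 12.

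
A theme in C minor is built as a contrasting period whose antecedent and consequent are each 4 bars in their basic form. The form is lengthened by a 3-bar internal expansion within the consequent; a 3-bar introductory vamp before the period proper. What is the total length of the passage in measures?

14 measures

Basic contrasting period: 4 + 4 = 8 bars.
8 (basic form) + 3 (internal expansion) + 3 (introduction) = 14.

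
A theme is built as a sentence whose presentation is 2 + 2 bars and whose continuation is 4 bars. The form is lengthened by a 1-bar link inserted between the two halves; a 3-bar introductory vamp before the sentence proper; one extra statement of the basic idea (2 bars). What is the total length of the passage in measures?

Basic sentence: 2 + 2 + 4 = 8 bars.
8 (basic form) + 1 (link) + 3 (introduction) + 2 (extra statement) = 14.

14 measures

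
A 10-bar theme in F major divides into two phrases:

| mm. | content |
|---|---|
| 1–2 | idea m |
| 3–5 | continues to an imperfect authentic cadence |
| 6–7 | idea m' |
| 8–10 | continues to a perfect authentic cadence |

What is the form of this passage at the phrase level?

Phrase 1 ends with an imperfect authentic cadence (weaker) and phrase 2 with a perfect authentic cadence (stronger): antecedent + consequent = a period.
The two phrases open with the same material (m / m'), so the period is parallel.

parallel period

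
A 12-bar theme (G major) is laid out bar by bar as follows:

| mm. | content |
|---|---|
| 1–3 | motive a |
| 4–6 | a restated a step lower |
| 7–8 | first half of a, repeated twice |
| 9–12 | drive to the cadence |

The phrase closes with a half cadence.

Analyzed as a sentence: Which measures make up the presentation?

measures 1–6

The presentation of a sentence is the basic idea (mm. 1–3) plus its repetition (measures 4-6); the presentation is therefore mm. 1–6.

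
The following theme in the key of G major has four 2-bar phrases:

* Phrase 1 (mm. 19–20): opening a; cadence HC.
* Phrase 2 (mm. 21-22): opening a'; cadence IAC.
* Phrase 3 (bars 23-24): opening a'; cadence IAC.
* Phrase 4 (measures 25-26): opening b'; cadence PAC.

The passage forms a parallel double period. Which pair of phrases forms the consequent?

phrases 3 and 4

In a double period the first pair of phrases (ending imperfect authentic cadence) is the large antecedent and the second pair (ending perfect authentic cadence) is the large consequent; the consequent is phrases 3 and 4.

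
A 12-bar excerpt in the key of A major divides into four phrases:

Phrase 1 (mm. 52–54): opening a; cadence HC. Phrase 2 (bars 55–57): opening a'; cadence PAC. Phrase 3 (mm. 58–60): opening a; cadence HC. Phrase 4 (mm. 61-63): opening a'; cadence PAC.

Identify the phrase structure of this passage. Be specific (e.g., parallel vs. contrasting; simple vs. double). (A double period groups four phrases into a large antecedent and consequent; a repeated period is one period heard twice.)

The cadence pattern HC–PAC–HC–PAC is weak–strong twice, and phrases 3–4 restate phrases 1–2: a period heard twice, not a double period (which would end weakly at phrase 2).

repeated period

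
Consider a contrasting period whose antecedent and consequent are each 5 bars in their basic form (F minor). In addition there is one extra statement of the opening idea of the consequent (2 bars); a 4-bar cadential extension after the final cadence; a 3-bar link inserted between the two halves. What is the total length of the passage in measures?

19 measures

Basic contrasting period: 5 + 5 = 10 bars.
10 (basic form) + 2 (extra statement) + 4 (cadential extension) + 3 (link) = 19.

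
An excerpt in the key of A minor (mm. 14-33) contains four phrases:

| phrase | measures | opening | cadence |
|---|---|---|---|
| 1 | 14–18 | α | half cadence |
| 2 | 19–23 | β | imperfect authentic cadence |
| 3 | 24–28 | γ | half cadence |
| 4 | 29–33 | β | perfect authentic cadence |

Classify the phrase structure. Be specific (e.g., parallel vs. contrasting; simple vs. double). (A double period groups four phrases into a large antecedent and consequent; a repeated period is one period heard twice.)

Four phrases in two halves: the first half (mm. 14–23) ends with an imperfect authentic cadence, the second (mm. 24–33) with a perfect authentic cadence — a large antecedent–consequent pair, i.e. a double period.
Phrase 3 begins with different material from phrase 1, making it contrasting.

contrasting double period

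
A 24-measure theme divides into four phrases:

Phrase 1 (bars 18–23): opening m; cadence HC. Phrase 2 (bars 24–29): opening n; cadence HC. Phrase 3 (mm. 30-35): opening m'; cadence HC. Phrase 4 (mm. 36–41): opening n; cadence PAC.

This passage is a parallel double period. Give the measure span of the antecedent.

In a double period the four phrases pair into a large antecedent (phrases 1–2, ending half cadence) and a large consequent (phrases 3–4, ending perfect authentic cadence). The antecedent spans bars 18-29.

measures 18–29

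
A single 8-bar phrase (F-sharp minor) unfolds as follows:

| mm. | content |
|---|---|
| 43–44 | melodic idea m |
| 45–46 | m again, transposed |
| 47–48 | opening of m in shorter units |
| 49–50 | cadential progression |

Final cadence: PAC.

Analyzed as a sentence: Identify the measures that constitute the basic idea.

The presentation of a sentence is the basic idea (measures 43–44) plus its repetition (measures 45–46); the basic idea is therefore measures 43–44.

measures 43–44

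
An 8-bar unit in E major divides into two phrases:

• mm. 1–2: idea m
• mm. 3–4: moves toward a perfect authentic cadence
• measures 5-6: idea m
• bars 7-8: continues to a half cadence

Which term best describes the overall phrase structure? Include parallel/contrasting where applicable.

phrase group

The second phrase closes with a half cadence, which is not stronger than the first phrase's perfect authentic cadence; without a weak→strong cadential pair there is no antecedent–consequent relationship, so this is a phrase group rather than a period.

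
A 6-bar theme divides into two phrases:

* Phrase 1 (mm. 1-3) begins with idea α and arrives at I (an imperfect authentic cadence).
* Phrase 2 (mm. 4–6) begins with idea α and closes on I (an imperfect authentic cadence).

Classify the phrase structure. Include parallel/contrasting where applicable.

Both phrases have the same opening (α) and the same cadence (imperfect authentic cadence): the second is a restatement, not a consequent, so this is a repeated phrase rather than a period.

repeated phrase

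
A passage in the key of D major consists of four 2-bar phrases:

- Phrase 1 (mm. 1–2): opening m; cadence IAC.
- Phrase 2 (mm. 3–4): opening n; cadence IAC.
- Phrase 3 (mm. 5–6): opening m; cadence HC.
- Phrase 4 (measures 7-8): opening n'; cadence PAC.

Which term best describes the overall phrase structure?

Four phrases in two halves: the first half (mm. 1–4) ends with an imperfect authentic cadence, the second (bars 5–8) with a perfect authentic cadence — a large antecedent–consequent pair, i.e. a double period.
Phrase 3 begins with the same material as phrase 1, making it parallel.

parallel double period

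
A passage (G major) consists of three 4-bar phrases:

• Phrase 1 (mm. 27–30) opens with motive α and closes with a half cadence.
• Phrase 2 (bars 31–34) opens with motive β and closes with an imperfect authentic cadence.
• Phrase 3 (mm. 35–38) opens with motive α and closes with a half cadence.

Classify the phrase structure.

phrase group

The final phrase closes with a half cadence, which is not stronger than the preceding imperfect authentic cadence; the 3 phrases lack an overall antecedent–consequent design and so form a phrase group.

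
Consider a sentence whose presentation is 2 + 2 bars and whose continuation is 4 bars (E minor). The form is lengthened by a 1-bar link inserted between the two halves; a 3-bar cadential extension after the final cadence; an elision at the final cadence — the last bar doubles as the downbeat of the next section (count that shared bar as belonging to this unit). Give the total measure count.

Basic sentence: 2 + 2 + 4 = 8 bars.
8 (basic form) + 1 (link) + 3 (cadential extension) = 12.
The elision shares a bar with the next section but does not change this unit's count.

12 measures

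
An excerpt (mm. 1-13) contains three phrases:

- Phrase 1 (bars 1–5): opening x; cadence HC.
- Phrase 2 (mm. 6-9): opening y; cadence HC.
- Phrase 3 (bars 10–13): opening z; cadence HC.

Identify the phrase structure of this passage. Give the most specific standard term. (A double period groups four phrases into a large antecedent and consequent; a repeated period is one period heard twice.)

The final phrase closes with a half cadence, which is not stronger than the preceding half cadence; the 3 phrases lack an overall antecedent–consequent design and so form a phrase group.

phrase group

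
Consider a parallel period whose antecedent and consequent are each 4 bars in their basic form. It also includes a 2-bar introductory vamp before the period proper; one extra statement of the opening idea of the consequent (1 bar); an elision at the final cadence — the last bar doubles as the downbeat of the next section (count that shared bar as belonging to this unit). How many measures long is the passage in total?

11 measures

Basic parallel period: 4 + 4 = 8 bars.
8 (basic form) + 2 (introduction) + 1 (extra statement) = 11.
The elision shares a bar with the next section but does not change this unit's count.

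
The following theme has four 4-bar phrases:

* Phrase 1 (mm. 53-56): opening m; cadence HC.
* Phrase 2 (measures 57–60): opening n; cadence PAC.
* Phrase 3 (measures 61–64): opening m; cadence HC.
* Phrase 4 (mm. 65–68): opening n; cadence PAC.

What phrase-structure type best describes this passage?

repeated period

The cadence pattern HC–PAC–HC–PAC is weak–strong twice, and phrases 3–4 restate phrases 1–2: a period heard twice, not a double period (which would end weakly at phrase 2).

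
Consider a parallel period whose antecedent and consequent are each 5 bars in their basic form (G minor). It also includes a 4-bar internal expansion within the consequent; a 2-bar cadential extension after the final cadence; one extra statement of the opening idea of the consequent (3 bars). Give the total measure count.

Basic parallel period: 5 + 5 = 10 bars.
10 (basic form) + 4 (internal expansion) + 2 (cadential extension) + 3 (extra statement) = 19.

19 measures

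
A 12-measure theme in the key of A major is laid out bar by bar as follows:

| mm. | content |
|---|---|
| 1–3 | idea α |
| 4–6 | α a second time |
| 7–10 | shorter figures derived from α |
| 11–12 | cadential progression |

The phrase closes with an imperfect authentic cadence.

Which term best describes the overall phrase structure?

Basic idea (bars 1–3) + its repetition (bars 4–6) form the presentation; fragmentation and cadence (mm. 7-12) form the continuation — the 12-bar whole is a sentence.

sentence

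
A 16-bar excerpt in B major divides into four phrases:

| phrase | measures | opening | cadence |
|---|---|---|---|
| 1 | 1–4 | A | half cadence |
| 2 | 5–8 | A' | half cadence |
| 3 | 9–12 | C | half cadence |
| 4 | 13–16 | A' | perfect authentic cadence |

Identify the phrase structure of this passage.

contrasting double period

Four phrases in two halves: the first half (mm. 1-8) ends with a half cadence, the second (measures 9-16) with a perfect authentic cadence — a large antecedent–consequent pair, i.e. a double period.
Phrase 3 begins with different material from phrase 1, making it contrasting.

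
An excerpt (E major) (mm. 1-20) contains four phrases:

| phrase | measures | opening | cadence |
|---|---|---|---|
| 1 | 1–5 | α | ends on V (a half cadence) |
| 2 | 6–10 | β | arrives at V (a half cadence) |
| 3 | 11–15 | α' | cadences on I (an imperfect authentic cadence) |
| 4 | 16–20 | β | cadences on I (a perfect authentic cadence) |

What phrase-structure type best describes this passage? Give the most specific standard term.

Four phrases in two halves: the first half (mm. 1–10) ends with a half cadence, the second (mm. 11–20) with a perfect authentic cadence — a large antecedent–consequent pair, i.e. a double period.
Phrase 3 begins with the same material as phrase 1, making it parallel.

parallel double period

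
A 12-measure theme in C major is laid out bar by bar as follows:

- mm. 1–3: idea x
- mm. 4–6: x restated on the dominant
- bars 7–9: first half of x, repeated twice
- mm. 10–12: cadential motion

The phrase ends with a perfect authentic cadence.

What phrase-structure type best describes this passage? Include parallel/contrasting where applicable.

sentence

Basic idea (mm. 1–3) + its repetition (mm. 4-6) form the presentation; fragmentation and cadence (mm. 7–12) form the continuation — the 12-bar whole is a sentence.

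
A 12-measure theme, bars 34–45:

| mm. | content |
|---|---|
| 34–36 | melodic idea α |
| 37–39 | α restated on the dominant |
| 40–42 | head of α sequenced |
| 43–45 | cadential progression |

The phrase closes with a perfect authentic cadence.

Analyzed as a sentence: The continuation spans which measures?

After the presentation (mm. 34–39), the continuation covers the fragmentation through the cadence: bars 40–45.

measures 40–45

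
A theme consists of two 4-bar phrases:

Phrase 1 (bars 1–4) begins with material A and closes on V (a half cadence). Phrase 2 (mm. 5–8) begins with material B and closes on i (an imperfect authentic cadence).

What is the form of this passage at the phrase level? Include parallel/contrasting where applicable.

Phrase 1 ends with a half cadence (weaker) and phrase 2 with an imperfect authentic cadence (stronger): antecedent + consequent = a period.
The two phrases open with different material (A / B), so the period is contrasting.

contrasting period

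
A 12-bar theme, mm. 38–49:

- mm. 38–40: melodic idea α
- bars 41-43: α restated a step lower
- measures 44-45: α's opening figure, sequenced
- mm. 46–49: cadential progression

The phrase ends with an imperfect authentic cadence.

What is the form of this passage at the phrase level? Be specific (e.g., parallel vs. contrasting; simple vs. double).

sentence

Basic idea (bars 38-40) + its repetition (measures 41–43) form the presentation; fragmentation and cadence (measures 44–49) form the continuation — the 12-bar whole is a sentence.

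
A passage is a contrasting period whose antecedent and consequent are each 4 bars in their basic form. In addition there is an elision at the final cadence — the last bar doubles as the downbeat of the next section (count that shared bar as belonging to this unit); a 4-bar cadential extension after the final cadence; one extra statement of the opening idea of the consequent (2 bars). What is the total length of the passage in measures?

14 measures

Basic contrasting period: 4 + 4 = 8 bars.
8 (basic form) + 4 (cadential extension) + 2 (extra statement) = 14.
The elision shares a bar with the next section but does not change this unit's count.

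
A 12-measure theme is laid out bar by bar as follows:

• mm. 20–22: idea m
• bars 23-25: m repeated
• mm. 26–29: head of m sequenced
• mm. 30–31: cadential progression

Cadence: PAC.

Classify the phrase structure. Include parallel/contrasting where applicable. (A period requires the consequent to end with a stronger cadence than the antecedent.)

sentence

Basic idea (measures 20–22) + its repetition (mm. 23–25) form the presentation; fragmentation and cadence (mm. 26–31) form the continuation — the 12-bar whole is a sentence.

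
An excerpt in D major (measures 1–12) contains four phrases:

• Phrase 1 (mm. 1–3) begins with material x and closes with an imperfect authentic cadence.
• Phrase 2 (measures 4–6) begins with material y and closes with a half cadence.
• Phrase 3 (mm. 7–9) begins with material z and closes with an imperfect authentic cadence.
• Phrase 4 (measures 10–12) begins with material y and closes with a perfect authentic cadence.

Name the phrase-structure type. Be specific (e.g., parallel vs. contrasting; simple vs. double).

contrasting double period

Four phrases in two halves: the first half (bars 1–6) ends with a half cadence, the second (bars 7–12) with a perfect authentic cadence — a large antecedent–consequent pair, i.e. a double period.
Phrase 3 begins with different material from phrase 1, making it contrasting.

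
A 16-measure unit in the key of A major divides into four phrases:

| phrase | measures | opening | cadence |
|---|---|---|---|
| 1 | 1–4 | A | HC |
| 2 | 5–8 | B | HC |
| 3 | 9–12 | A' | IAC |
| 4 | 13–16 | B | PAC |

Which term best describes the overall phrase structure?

parallel double period

Four phrases in two halves: the first half (mm. 1–8) ends with a half cadence, the second (mm. 9–16) with a perfect authentic cadence — a large antecedent–consequent pair, i.e. a double period.
Phrase 3 begins with the same material as phrase 1, making it parallel.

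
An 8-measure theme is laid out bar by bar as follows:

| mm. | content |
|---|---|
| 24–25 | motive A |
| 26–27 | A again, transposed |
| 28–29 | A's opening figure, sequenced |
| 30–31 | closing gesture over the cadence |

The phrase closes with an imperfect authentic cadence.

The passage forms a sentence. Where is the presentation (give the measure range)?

The presentation of a sentence is the basic idea (mm. 24–25) plus its repetition (measures 26–27); the presentation is therefore measures 24–27.

measures 24–27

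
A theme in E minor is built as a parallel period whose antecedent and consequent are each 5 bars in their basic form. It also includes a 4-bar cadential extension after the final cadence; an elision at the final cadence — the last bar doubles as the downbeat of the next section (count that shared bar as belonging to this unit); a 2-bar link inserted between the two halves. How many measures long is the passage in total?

16 measures

Basic parallel period: 5 + 5 = 10 bars.
10 (basic form) + 4 (cadential extension) + 2 (link) = 16.
The elision shares a bar with the next section but does not change this unit's count.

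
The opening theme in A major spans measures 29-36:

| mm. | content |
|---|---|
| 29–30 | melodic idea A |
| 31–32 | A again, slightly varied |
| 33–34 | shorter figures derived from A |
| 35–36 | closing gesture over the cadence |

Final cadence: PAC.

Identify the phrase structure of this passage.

sentence

Basic idea (mm. 29–30) + its repetition (mm. 31–32) form the presentation; fragmentation and cadence (mm. 33–36) form the continuation — the 8-bar whole is a sentence.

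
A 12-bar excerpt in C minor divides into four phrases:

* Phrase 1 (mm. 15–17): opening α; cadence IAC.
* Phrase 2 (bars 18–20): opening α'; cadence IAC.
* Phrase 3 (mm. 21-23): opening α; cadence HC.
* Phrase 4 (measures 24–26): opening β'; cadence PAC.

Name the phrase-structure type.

Four phrases in two halves: the first half (bars 15–20) ends with an imperfect authentic cadence, the second (bars 21-26) with a perfect authentic cadence — a large antecedent–consequent pair, i.e. a double period.
Phrase 3 begins with the same material as phrase 1, making it parallel.

parallel double period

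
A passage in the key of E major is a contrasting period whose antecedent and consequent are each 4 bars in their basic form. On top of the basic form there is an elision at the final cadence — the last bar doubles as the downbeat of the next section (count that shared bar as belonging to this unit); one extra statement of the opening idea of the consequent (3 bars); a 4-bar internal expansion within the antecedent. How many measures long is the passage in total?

Basic contrasting period: 4 + 4 = 8 bars.
8 (basic form) + 3 (extra statement) + 4 (internal expansion) = 15.
The elision shares a bar with the next section but does not change this unit's count.

15 measures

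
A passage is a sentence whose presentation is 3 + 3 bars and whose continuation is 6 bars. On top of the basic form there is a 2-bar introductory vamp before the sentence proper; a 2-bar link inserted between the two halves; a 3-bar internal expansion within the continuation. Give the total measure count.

Basic sentence: 3 + 3 + 6 = 12 bars.
12 (basic form) + 2 (introduction) + 2 (link) + 3 (internal expansion) = 19.

19 measures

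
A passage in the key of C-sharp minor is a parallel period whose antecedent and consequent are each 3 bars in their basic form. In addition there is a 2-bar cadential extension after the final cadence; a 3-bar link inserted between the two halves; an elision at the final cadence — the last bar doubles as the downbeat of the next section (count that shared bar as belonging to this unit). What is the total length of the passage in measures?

Basic parallel period: 3 + 3 = 6 bars.
6 (basic form) + 2 (cadential extension) + 3 (link) = 11.
The elision shares a bar with the next section but does not change this unit's count.

11 measures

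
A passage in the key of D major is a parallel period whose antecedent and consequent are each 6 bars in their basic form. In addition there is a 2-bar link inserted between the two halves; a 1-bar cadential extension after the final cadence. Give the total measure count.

15 measures

Basic parallel period: 6 + 6 = 12 bars.
12 (basic form) + 2 (link) + 1 (cadential extension) = 15.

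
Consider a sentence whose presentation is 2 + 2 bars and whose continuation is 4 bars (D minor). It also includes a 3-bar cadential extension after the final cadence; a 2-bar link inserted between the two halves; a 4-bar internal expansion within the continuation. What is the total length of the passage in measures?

17 measures

Basic sentence: 2 + 2 + 4 = 8 bars.
8 (basic form) + 3 (cadential extension) + 2 (link) + 4 (internal expansion) = 17.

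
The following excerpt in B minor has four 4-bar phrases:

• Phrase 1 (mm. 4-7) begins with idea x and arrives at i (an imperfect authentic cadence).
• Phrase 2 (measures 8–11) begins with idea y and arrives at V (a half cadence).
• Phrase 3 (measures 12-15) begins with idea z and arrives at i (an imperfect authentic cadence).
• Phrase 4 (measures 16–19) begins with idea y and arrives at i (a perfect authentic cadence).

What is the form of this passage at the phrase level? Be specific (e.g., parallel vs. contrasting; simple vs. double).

Four phrases in two halves: the first half (mm. 4-11) ends with a half cadence, the second (mm. 12–19) with a perfect authentic cadence — a large antecedent–consequent pair, i.e. a double period.
Phrase 3 begins with different material from phrase 1, making it contrasting.

contrasting double period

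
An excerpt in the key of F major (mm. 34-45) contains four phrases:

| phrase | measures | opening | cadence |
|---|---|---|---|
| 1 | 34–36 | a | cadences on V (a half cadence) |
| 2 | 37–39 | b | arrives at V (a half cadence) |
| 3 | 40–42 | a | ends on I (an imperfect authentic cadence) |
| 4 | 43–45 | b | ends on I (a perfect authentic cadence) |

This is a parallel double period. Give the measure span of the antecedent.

measures 34–39

In a double period the first pair of phrases (ending half cadence) is the large antecedent and the second pair (ending perfect authentic cadence) is the large consequent; the antecedent is measures 34–39.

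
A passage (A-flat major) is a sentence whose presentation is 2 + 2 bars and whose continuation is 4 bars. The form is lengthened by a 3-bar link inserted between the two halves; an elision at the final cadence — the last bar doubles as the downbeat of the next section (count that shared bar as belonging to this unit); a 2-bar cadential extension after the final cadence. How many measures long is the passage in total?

13 measures

Basic sentence: 2 + 2 + 4 = 8 bars.
8 (basic form) + 3 (link) + 2 (cadential extension) = 13.
The elision shares a bar with the next section but does not change this unit's count.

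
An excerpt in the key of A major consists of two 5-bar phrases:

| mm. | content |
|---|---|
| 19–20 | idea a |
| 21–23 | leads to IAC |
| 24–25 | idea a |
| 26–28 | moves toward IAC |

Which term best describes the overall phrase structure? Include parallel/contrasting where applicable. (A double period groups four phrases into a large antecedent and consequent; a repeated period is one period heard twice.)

Both phrases have the same opening (a) and the same cadence (imperfect authentic cadence): the second is a restatement, not a consequent, so this is a repeated phrase rather than a period.

repeated phrase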